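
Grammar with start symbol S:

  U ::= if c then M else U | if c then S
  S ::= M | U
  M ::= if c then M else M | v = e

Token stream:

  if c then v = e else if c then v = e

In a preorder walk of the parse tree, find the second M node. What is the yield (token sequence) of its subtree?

v = e

[S [U if c then [M v = e] else [U if c then [S [M v = e]]]]]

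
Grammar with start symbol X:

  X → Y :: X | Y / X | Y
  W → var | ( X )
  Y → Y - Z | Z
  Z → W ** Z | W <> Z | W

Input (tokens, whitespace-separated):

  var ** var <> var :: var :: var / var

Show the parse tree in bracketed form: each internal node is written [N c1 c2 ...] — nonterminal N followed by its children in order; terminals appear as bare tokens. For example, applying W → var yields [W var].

X
Y :: X
Z :: X
W ** Z :: X
var ** Z :: X
var ** W <> Z :: X
var ** var <> Z :: X
var ** var <> W :: X
var ** var <> var :: X
var ** var <> var :: Y :: X
var ** var <> var :: Z :: X
var ** var <> var :: W :: X
var ** var <> var :: var :: X
var ** var <> var :: var :: Y / X
var ** var <> var :: var :: Z / X
var ** var <> var :: var :: W / X
var ** var <> var :: var :: var / X
var ** var <> var :: var :: var / Y
var ** var <> var :: var :: var / Z
var ** var <> var :: var :: var / W
var ** var <> var :: var :: var / var

[X [Y [Z [W var] ** [Z [W var] <> [Z [W var]]]]] :: [X [Y [Z [W var]]] :: [X [Y [Z [W var]]] / [X [Y [Z [W var]]]]]]]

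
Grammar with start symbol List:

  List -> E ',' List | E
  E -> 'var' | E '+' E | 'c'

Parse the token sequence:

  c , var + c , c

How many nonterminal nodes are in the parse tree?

8

[List [E c] , [List [E [E var] + [E c]] , [List [E c]]]]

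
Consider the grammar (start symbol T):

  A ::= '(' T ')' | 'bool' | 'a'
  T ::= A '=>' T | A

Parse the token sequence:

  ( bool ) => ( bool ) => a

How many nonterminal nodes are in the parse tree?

[T [A ( [T [A bool]] )] => [T [A ( [T [A bool]] )] => [T [A a]]]]

10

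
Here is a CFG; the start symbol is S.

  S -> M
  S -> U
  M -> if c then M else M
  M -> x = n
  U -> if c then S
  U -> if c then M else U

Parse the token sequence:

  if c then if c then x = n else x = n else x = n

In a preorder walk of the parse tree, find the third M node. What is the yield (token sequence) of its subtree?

[S [M if c then [M if c then [M x = n] else [M x = n]] else [M x = n]]]

x = n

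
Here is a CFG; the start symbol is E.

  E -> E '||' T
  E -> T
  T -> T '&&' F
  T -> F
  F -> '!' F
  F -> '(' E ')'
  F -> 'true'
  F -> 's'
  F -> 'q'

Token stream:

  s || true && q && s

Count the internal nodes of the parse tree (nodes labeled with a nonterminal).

[E [E [T [F s]]] || [T [T [T [F true]] && [F q]] && [F s]]]

10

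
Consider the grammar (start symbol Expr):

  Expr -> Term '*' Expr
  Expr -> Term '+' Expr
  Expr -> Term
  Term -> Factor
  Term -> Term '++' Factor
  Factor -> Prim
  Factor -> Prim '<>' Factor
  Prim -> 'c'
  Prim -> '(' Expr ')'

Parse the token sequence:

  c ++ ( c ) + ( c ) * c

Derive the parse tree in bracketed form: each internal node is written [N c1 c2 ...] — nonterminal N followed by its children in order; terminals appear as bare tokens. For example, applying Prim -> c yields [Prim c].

Expr
Term + Expr
Term ++ Factor + Expr
Factor ++ Factor + Expr
Prim ++ Factor + Expr
c ++ Factor + Expr
c ++ Prim + Expr
c ++ ( Expr ) + Expr
c ++ ( Term ) + Expr
c ++ ( Factor ) + Expr
c ++ ( Prim ) + Expr
c ++ ( c ) + Expr
c ++ ( c ) + Term * Expr
c ++ ( c ) + Factor * Expr
c ++ ( c ) + Prim * Expr
c ++ ( c ) + ( Expr ) * Expr
c ++ ( c ) + ( Term ) * Expr
c ++ ( c ) + ( Factor ) * Expr
c ++ ( c ) + ( Prim ) * Expr
c ++ ( c ) + ( c ) * Expr
c ++ ( c ) + ( c ) * Term
c ++ ( c ) + ( c ) * Factor
c ++ ( c ) + ( c ) * Prim
c ++ ( c ) + ( c ) * c

[Expr [Term [Term [Factor [Prim c]]] ++ [Factor [Prim ( [Expr [Term [Factor [Prim c]]]] )]]] + [Expr [Term [Factor [Prim ( [Expr [Term [Factor [Prim c]]]] )]]] * [Expr [Term [Factor [Prim c]]]]]]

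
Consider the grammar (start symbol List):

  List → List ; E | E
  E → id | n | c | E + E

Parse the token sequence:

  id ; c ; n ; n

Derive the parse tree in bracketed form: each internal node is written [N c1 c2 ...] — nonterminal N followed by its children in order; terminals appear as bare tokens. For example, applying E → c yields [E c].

List
List ; E
List ; E ; E
List ; E ; E ; E
E ; E ; E ; E
id ; E ; E ; E
id ; c ; E ; E
id ; c ; n ; E
id ; c ; n ; n

[List [List [List [List [E id]] ; [E c]] ; [E n]] ; [E n]]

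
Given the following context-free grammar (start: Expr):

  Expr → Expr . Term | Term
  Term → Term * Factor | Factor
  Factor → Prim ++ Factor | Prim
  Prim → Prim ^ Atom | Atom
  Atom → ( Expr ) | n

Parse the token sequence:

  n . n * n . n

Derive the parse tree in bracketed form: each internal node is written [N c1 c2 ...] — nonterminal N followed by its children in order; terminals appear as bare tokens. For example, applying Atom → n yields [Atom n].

[Expr [Expr [Expr [Term [Factor [Prim [Atom n]]]]] . [Term [Term [Factor [Prim [Atom n]]]] * [Factor [Prim [Atom n]]]]] . [Term [Factor [Prim [Atom n]]]]]

Expr
Expr . Term
Expr . Term . Term
Term . Term . Term
Factor . Term . Term
Prim . Term . Term
Atom . Term . Term
n . Term . Term
n . Term * Factor . Term
n . Factor * Factor . Term
n . Prim * Factor . Term
n . Atom * Factor . Term
n . n * Factor . Term
n . n * Prim . Term
n . n * Atom . Term
n . n * n . Term
n . n * n . Factor
n . n * n . Prim
n . n * n . Atom
n . n * n . n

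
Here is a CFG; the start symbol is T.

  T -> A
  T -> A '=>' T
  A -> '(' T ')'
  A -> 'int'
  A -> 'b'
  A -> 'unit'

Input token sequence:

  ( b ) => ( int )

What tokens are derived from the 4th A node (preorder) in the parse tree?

int

[T [A ( [T [A b]] )] => [T [A ( [T [A int]] )]]]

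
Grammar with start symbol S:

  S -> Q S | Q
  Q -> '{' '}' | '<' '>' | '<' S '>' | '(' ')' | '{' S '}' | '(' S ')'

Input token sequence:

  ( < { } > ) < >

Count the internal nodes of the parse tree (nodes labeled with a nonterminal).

[S [Q ( [S [Q < [S [Q { }]] >]] )] [S [Q < >]]]

8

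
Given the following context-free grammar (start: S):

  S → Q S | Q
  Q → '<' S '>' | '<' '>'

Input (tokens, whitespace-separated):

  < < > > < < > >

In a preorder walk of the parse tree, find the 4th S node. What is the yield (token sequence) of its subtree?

[S [Q < [S [Q < >]] >] [S [Q < [S [Q < >]] >]]]

< >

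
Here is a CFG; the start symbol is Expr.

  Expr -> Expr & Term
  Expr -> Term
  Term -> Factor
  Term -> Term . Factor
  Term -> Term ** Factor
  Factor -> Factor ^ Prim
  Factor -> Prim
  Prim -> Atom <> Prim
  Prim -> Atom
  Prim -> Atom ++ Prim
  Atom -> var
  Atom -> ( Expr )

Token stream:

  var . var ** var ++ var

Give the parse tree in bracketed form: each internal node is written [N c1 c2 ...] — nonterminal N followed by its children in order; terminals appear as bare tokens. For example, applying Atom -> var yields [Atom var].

Expr
Term
Term ** Factor
Term . Factor ** Factor
Factor . Factor ** Factor
Prim . Factor ** Factor
Atom . Factor ** Factor
var . Factor ** Factor
var . Prim ** Factor
var . Atom ** Factor
var . var ** Factor
var . var ** Prim
var . var ** Atom ++ Prim
var . var ** var ++ Prim
var . var ** var ++ Atom
var . var ** var ++ var

[Expr [Term [Term [Term [Factor [Prim [Atom var]]]] . [Factor [Prim [Atom var]]]] ** [Factor [Prim [Atom var] ++ [Prim [Atom var]]]]]]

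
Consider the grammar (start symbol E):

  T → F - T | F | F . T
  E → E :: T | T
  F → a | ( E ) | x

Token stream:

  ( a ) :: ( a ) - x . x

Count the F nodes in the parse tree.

[E [E [T [F ( [E [T [F a]]] )]]] :: [T [F ( [E [T [F a]]] )] - [T [F x] . [T [F x]]]]]

6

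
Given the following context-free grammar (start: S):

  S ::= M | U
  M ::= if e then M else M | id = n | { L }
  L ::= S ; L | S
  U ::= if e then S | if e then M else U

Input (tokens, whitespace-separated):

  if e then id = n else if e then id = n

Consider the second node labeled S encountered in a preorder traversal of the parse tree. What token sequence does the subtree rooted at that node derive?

id = n

[S [U if e then [M id = n] else [U if e then [S [M id = n]]]]]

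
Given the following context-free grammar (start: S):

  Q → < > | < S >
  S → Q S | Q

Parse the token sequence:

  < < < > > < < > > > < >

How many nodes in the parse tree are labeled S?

6

[S [Q < [S [Q < [S [Q < >]] >] [S [Q < [S [Q < >]] >]]] >] [S [Q < >]]]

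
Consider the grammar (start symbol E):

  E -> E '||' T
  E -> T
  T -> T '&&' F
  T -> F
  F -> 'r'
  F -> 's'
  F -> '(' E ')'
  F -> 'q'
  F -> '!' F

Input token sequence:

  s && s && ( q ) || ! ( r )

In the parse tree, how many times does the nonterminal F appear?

[E [E [T [T [T [F s]] && [F s]] && [F ( [E [T [F q]]] )]]] || [T [F ! [F ( [E [T [F r]]] )]]]]

7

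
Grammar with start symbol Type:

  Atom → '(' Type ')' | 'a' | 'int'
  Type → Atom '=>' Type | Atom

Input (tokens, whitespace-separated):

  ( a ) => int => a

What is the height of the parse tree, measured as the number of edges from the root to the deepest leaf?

[Type [Atom ( [Type [Atom a]] )] => [Type [Atom int] => [Type [Atom a]]]]

4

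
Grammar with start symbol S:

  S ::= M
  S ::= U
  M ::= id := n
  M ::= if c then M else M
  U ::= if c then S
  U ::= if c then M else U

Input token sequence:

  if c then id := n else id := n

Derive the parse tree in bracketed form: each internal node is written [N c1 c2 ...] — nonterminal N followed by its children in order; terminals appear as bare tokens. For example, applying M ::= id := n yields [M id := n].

[S [M if c then [M id := n] else [M id := n]]]

S
M
if c then M else M
if c then id := n else M
if c then id := n else id := n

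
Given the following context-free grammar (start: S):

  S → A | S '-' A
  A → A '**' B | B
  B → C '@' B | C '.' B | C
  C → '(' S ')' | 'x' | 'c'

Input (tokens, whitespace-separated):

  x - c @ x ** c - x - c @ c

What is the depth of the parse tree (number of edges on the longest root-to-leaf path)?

8

[S [S [S [S [A [B [C x]]]] - [A [A [B [C c] @ [B [C x]]]] ** [B [C c]]]] - [A [B [C x]]]] - [A [B [C c] @ [B [C c]]]]]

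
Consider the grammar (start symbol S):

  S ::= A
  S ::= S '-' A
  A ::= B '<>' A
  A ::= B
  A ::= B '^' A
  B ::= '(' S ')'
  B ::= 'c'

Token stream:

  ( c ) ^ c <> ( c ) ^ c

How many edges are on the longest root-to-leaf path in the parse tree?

[S [A [B ( [S [A [B c]]] )] ^ [A [B c] <> [A [B ( [S [A [B c]]] )] ^ [A [B c]]]]]]

8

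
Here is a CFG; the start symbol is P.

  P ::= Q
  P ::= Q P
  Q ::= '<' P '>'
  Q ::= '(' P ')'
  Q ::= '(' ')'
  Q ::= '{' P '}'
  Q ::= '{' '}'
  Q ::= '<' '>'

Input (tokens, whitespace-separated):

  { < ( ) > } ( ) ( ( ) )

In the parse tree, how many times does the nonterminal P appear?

6

[P [Q { [P [Q < [P [Q ( )]] >]] }] [P [Q ( )] [P [Q ( [P [Q ( )]] )]]]]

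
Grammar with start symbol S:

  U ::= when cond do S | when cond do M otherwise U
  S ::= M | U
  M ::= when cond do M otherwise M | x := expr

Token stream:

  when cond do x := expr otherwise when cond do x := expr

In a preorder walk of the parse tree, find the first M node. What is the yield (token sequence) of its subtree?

x := expr

[S [U when cond do [M x := expr] otherwise [U when cond do [S [M x := expr]]]]]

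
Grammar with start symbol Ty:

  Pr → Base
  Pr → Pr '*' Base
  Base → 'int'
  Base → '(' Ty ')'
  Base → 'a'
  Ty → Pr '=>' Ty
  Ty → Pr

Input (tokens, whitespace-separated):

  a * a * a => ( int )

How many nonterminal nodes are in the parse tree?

[Ty [Pr [Pr [Pr [Base a]] * [Base a]] * [Base a]] => [Ty [Pr [Base ( [Ty [Pr [Base int]]] )]]]]

13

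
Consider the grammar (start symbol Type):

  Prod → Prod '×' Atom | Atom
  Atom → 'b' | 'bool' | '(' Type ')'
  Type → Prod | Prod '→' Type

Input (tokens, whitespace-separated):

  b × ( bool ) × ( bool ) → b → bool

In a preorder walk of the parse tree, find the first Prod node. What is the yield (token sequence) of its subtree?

[Type [Prod [Prod [Prod [Atom b]] × [Atom ( [Type [Prod [Atom bool]]] )]] × [Atom ( [Type [Prod [Atom bool]]] )]] → [Type [Prod [Atom b]] → [Type [Prod [Atom bool]]]]]

b × ( bool ) × ( bool )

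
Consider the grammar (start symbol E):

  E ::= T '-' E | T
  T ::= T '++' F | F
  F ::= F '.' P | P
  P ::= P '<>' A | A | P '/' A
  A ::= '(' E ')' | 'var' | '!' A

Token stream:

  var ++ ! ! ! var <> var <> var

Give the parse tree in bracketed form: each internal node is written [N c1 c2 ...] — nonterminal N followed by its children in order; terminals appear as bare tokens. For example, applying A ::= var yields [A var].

[E [T [T [F [P [A var]]]] ++ [F [P [P [P [A ! [A ! [A ! [A var]]]]] <> [A var]] <> [A var]]]]]

E
T
T ++ F
F ++ F
P ++ F
A ++ F
var ++ F
var ++ P
var ++ P <> A
var ++ P <> A <> A
var ++ A <> A <> A
var ++ ! A <> A <> A
var ++ ! ! A <> A <> A
var ++ ! ! ! A <> A <> A
var ++ ! ! ! var <> A <> A
var ++ ! ! ! var <> var <> A
var ++ ! ! ! var <> var <> var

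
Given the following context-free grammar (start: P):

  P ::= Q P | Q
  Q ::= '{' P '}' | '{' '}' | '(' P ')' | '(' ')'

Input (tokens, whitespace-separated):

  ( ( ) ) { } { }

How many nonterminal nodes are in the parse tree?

8

[P [Q ( [P [Q ( )]] )] [P [Q { }] [P [Q { }]]]]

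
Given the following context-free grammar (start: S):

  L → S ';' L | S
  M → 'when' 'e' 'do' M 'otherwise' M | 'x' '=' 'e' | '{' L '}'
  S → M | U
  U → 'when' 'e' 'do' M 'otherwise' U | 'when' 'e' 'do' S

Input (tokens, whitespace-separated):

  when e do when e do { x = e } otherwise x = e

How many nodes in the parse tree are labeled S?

3

[S [U when e do [S [M when e do [M { [L [S [M x = e]]] }] otherwise [M x = e]]]]]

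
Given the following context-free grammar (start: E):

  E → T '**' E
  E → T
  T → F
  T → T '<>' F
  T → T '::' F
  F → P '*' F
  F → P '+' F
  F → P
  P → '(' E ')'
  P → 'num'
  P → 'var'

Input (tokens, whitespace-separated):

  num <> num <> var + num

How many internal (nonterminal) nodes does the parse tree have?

[E [T [T [T [F [P num]]] <> [F [P num]]] <> [F [P var] + [F [P num]]]]]

12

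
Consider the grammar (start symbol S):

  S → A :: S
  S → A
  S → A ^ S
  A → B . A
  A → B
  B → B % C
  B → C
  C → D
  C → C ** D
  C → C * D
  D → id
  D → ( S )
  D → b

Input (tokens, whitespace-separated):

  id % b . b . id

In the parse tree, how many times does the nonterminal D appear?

4

[S [A [B [B [C [D id]]] % [C [D b]]] . [A [B [C [D b]]] . [A [B [C [D id]]]]]]]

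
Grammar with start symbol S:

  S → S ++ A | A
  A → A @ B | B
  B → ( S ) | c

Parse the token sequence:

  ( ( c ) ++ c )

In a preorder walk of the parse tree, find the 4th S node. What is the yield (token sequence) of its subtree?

[S [A [B ( [S [S [A [B ( [S [A [B c]]] )]]] ++ [A [B c]]] )]]]

c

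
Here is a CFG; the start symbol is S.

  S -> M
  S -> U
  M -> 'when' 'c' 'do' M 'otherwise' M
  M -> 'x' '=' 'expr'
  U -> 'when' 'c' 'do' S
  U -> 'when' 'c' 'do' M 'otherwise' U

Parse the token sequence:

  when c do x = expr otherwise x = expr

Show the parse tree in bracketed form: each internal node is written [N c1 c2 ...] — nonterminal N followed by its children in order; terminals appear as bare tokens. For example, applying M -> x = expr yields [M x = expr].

[S [M when c do [M x = expr] otherwise [M x = expr]]]

S
M
when c do M otherwise M
when c do x = expr otherwise M
when c do x = expr otherwise x = expr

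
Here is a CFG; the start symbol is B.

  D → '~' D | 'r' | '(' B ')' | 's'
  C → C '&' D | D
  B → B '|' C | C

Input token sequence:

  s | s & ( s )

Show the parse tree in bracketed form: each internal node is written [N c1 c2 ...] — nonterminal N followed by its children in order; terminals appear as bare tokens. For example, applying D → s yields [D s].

B
B | C
C | C
D | C
s | C
s | C & D
s | D & D
s | s & D
s | s & ( B )
s | s & ( C )
s | s & ( D )
s | s & ( s )

[B [B [C [D s]]] | [C [C [D s]] & [D ( [B [C [D s]]] )]]]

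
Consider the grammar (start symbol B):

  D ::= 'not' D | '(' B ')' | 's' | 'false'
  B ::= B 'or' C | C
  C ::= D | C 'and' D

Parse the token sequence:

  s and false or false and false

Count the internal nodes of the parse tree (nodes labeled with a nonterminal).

10

[B [B [C [C [D s]] and [D false]]] or [C [C [D false]] and [D false]]]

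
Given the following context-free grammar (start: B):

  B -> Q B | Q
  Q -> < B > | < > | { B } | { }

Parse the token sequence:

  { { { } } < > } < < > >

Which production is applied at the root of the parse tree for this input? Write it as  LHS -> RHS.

B -> Q B

[B [Q { [B [Q { [B [Q { }]] }] [B [Q < >]]] }] [B [Q < [B [Q < >]] >]]]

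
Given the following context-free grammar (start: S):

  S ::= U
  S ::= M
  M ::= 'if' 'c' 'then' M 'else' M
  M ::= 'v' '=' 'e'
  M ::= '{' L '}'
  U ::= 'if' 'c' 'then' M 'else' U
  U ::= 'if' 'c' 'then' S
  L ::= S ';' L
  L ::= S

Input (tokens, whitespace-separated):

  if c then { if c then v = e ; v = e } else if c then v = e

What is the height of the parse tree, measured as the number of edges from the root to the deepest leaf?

8

[S [U if c then [M { [L [S [U if c then [S [M v = e]]]] ; [L [S [M v = e]]]] }] else [U if c then [S [M v = e]]]]]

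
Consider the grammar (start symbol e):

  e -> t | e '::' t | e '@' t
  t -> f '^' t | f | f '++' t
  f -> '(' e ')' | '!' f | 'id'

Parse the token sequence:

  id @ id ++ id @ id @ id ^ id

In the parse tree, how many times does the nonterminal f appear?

6

[e [e [e [e [t [f id]]] @ [t [f id] ++ [t [f id]]]] @ [t [f id]]] @ [t [f id] ^ [t [f id]]]]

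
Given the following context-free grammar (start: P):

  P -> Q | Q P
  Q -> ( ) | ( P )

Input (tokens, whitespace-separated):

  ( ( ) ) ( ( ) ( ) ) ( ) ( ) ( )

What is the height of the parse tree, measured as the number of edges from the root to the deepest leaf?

[P [Q ( [P [Q ( )]] )] [P [Q ( [P [Q ( )] [P [Q ( )]]] )] [P [Q ( )] [P [Q ( )] [P [Q ( )]]]]]]

6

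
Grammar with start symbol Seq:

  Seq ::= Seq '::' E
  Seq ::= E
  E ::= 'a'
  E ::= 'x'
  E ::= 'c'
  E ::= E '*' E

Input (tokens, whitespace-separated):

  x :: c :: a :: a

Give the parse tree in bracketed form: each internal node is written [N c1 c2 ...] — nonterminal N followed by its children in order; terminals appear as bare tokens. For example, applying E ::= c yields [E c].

[Seq [Seq [Seq [Seq [E x]] :: [E c]] :: [E a]] :: [E a]]

Seq
Seq :: E
Seq :: E :: E
Seq :: E :: E :: E
E :: E :: E :: E
x :: E :: E :: E
x :: c :: E :: E
x :: c :: a :: E
x :: c :: a :: a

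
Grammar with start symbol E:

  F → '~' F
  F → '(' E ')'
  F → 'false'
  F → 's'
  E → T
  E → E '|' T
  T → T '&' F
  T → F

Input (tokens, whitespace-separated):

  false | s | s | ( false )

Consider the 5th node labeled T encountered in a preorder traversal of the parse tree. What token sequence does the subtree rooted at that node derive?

false

[E [E [E [E [T [F false]]] | [T [F s]]] | [T [F s]]] | [T [F ( [E [T [F false]]] )]]]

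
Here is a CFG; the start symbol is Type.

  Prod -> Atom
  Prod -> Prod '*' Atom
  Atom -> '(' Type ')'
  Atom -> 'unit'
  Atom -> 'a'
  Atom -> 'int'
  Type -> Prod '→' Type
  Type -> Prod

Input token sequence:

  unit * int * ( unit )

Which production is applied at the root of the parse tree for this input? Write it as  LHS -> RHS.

Type -> Prod

[Type [Prod [Prod [Prod [Atom unit]] * [Atom int]] * [Atom ( [Type [Prod [Atom unit]]] )]]]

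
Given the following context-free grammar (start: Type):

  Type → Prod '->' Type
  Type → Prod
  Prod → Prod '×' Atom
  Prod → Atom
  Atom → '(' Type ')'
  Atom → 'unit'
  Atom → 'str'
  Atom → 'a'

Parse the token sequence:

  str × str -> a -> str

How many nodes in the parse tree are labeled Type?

[Type [Prod [Prod [Atom str]] × [Atom str]] -> [Type [Prod [Atom a]] -> [Type [Prod [Atom str]]]]]

3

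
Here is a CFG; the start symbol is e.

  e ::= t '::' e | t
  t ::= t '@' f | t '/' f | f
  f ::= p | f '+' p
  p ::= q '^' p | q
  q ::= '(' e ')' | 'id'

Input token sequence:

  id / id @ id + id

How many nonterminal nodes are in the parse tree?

[e [t [t [t [f [p [q id]]]] / [f [p [q id]]]] @ [f [f [p [q id]]] + [p [q id]]]]]

16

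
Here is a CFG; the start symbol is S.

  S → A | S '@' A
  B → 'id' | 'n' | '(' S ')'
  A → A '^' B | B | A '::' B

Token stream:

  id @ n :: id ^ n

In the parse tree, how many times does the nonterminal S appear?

2

[S [S [A [B id]]] @ [A [A [A [B n]] :: [B id]] ^ [B n]]]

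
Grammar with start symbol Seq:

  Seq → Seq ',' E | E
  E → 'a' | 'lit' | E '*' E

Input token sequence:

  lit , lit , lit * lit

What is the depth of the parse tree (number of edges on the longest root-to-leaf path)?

4

[Seq [Seq [Seq [E lit]] , [E lit]] , [E [E lit] * [E lit]]]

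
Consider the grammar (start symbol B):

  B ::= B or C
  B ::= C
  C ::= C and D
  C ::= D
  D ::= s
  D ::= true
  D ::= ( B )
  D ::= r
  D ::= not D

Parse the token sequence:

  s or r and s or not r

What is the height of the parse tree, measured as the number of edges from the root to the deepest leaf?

5

[B [B [B [C [D s]]] or [C [C [D r]] and [D s]]] or [C [D not [D r]]]]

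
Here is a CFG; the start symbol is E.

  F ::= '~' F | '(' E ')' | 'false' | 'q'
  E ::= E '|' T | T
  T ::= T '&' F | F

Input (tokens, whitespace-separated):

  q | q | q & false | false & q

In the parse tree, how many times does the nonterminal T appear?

6

[E [E [E [E [T [F q]]] | [T [F q]]] | [T [T [F q]] & [F false]]] | [T [T [F false]] & [F q]]]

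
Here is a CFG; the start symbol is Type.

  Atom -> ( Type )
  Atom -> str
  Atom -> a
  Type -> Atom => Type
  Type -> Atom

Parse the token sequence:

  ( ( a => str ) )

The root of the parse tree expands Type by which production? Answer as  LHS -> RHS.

Type -> Atom

[Type [Atom ( [Type [Atom ( [Type [Atom a] => [Type [Atom str]]] )]] )]]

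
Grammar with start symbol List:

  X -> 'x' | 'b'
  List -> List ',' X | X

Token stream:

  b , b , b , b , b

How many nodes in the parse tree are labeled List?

[List [List [List [List [List [X b]] , [X b]] , [X b]] , [X b]] , [X b]]

5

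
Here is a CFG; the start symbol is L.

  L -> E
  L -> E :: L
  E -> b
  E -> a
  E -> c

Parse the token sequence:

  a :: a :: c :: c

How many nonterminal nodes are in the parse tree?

[L [E a] :: [L [E a] :: [L [E c] :: [L [E c]]]]]

8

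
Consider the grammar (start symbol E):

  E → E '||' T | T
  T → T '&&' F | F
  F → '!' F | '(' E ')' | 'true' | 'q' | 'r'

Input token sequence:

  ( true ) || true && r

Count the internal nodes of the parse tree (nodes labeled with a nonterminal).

11

[E [E [T [F ( [E [T [F true]]] )]]] || [T [T [F true]] && [F r]]]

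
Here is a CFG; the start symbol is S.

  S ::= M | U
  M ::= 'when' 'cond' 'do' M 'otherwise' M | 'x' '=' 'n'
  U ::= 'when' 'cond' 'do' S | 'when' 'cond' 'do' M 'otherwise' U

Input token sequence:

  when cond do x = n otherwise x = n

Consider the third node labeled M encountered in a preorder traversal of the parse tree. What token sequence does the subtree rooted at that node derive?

x = n

[S [M when cond do [M x = n] otherwise [M x = n]]]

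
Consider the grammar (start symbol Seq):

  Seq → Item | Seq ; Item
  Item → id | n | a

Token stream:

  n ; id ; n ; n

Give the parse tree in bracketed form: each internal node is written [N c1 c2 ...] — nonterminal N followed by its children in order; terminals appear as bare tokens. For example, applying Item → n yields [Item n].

[Seq [Seq [Seq [Seq [Item n]] ; [Item id]] ; [Item n]] ; [Item n]]

Seq
Seq ; Item
Seq ; Item ; Item
Seq ; Item ; Item ; Item
Item ; Item ; Item ; Item
n ; Item ; Item ; Item
n ; id ; Item ; Item
n ; id ; n ; Item
n ; id ; n ; n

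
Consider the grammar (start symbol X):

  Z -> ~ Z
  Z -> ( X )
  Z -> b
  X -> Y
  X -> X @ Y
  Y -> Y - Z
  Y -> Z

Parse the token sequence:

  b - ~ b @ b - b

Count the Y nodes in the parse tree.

[X [X [Y [Y [Z b]] - [Z ~ [Z b]]]] @ [Y [Y [Z b]] - [Z b]]]

4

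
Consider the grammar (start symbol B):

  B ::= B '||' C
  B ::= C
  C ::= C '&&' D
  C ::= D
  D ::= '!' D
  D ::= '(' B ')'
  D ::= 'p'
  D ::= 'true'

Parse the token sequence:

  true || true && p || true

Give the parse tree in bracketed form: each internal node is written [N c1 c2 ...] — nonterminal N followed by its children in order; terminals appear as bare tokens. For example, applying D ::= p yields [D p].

[B [B [B [C [D true]]] || [C [C [D true]] && [D p]]] || [C [D true]]]

B
B || C
B || C || C
C || C || C
D || C || C
true || C || C
true || C && D || C
true || D && D || C
true || true && D || C
true || true && p || C
true || true && p || D
true || true && p || true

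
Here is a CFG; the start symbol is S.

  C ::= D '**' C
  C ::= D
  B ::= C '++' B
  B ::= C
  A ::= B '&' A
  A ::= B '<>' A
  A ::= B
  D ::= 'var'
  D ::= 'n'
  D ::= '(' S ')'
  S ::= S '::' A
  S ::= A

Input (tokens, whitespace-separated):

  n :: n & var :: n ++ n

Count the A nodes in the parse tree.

[S [S [S [A [B [C [D n]]]]] :: [A [B [C [D n]]] & [A [B [C [D var]]]]]] :: [A [B [C [D n]] ++ [B [C [D n]]]]]]

4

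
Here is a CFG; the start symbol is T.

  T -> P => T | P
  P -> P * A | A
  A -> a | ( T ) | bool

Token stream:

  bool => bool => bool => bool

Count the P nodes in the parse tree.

[T [P [A bool]] => [T [P [A bool]] => [T [P [A bool]] => [T [P [A bool]]]]]]

4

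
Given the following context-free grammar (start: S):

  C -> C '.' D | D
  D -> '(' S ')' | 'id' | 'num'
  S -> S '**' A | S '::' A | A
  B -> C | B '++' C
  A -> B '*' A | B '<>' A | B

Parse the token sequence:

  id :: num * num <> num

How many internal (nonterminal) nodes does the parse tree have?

[S [S [A [B [C [D id]]]]] :: [A [B [C [D num]]] * [A [B [C [D num]]] <> [A [B [C [D num]]]]]]]

18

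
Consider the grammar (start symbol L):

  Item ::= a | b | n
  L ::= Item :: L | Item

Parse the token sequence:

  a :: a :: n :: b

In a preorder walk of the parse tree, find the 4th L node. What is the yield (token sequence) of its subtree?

b

[L [Item a] :: [L [Item a] :: [L [Item n] :: [L [Item b]]]]]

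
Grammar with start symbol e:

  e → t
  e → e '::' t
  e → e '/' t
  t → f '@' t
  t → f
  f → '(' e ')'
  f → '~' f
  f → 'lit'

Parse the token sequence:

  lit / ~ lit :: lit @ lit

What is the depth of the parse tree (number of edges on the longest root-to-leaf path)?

[e [e [e [t [f lit]]] / [t [f ~ [f lit]]]] :: [t [f lit] @ [t [f lit]]]]

5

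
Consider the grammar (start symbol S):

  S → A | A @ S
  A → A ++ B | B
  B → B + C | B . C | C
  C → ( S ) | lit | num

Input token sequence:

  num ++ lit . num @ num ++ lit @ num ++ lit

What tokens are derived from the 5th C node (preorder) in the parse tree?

lit

[S [A [A [B [C num]]] ++ [B [B [C lit]] . [C num]]] @ [S [A [A [B [C num]]] ++ [B [C lit]]] @ [S [A [A [B [C num]]] ++ [B [C lit]]]]]]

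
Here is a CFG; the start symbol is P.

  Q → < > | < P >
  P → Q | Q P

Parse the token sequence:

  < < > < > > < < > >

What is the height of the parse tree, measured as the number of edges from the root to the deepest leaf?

[P [Q < [P [Q < >] [P [Q < >]]] >] [P [Q < [P [Q < >]] >]]]

5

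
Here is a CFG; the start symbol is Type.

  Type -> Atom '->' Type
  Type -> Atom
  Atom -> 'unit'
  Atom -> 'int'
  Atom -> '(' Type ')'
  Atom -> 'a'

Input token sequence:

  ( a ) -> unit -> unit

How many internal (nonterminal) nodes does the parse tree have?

8

[Type [Atom ( [Type [Atom a]] )] -> [Type [Atom unit] -> [Type [Atom unit]]]]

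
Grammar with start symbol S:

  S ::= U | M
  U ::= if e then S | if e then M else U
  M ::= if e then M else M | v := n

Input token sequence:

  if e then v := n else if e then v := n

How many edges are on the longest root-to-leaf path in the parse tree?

5

[S [U if e then [M v := n] else [U if e then [S [M v := n]]]]]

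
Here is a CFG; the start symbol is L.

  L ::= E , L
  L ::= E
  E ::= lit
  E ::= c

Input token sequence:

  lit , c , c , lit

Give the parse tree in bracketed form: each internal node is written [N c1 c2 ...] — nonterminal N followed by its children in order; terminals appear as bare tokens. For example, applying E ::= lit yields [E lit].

L
E , L
lit , L
lit , E , L
lit , c , L
lit , c , E , L
lit , c , c , L
lit , c , c , E
lit , c , c , lit

[L [E lit] , [L [E c] , [L [E c] , [L [E lit]]]]]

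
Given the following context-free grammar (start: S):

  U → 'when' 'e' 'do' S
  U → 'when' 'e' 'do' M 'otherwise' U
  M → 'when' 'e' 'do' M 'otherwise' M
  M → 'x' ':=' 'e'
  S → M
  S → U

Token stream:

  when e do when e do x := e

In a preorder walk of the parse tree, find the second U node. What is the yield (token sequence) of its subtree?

when e do x := e

[S [U when e do [S [U when e do [S [M x := e]]]]]]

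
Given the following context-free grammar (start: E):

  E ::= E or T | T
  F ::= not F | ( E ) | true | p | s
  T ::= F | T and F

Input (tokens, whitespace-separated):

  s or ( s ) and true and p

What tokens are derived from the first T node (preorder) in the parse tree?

s

[E [E [T [F s]]] or [T [T [T [F ( [E [T [F s]]] )]] and [F true]] and [F p]]]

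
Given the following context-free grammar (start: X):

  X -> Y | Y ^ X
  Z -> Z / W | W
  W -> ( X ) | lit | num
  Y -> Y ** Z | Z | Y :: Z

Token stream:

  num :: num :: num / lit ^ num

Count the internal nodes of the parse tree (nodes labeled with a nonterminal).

[X [Y [Y [Y [Z [W num]]] :: [Z [W num]]] :: [Z [Z [W num]] / [W lit]]] ^ [X [Y [Z [W num]]]]]

16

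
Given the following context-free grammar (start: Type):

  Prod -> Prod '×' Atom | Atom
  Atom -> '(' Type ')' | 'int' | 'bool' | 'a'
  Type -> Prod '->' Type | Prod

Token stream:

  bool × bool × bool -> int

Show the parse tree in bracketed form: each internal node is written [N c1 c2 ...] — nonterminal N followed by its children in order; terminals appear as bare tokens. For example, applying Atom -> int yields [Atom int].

Type
Prod -> Type
Prod × Atom -> Type
Prod × Atom × Atom -> Type
Atom × Atom × Atom -> Type
bool × Atom × Atom -> Type
bool × bool × Atom -> Type
bool × bool × bool -> Type
bool × bool × bool -> Prod
bool × bool × bool -> Atom
bool × bool × bool -> int

[Type [Prod [Prod [Prod [Atom bool]] × [Atom bool]] × [Atom bool]] -> [Type [Prod [Atom int]]]]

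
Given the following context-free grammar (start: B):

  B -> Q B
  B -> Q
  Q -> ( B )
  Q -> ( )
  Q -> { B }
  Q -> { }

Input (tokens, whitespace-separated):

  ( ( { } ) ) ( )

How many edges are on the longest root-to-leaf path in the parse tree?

[B [Q ( [B [Q ( [B [Q { }]] )]] )] [B [Q ( )]]]

6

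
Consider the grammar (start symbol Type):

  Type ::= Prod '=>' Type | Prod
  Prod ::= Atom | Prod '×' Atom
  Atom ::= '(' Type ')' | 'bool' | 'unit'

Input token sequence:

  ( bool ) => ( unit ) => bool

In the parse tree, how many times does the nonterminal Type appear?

[Type [Prod [Atom ( [Type [Prod [Atom bool]]] )]] => [Type [Prod [Atom ( [Type [Prod [Atom unit]]] )]] => [Type [Prod [Atom bool]]]]]

5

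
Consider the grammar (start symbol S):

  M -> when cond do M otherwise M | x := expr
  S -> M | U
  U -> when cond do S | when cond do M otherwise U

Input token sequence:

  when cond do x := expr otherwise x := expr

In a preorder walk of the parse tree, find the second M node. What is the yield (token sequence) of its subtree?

x := expr

[S [M when cond do [M x := expr] otherwise [M x := expr]]]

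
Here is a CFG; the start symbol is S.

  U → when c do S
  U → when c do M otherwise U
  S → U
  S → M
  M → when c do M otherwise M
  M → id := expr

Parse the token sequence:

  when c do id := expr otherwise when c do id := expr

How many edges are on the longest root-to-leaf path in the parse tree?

5

[S [U when c do [M id := expr] otherwise [U when c do [S [M id := expr]]]]]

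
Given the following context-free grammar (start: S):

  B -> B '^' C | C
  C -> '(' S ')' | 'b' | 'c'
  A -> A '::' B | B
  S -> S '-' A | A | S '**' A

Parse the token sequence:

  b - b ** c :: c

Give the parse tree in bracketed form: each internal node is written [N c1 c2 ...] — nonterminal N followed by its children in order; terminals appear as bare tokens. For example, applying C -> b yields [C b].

S
S ** A
S - A ** A
A - A ** A
B - A ** A
C - A ** A
b - A ** A
b - B ** A
b - C ** A
b - b ** A
b - b ** A :: B
b - b ** B :: B
b - b ** C :: B
b - b ** c :: B
b - b ** c :: C
b - b ** c :: c

[S [S [S [A [B [C b]]]] - [A [B [C b]]]] ** [A [A [B [C c]]] :: [B [C c]]]]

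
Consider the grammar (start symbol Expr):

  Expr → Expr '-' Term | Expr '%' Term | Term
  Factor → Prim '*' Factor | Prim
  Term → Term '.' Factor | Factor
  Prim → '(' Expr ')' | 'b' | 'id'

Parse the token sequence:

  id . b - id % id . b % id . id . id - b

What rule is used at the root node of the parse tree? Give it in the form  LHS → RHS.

[Expr [Expr [Expr [Expr [Expr [Term [Term [Factor [Prim id]]] . [Factor [Prim b]]]] - [Term [Factor [Prim id]]]] % [Term [Term [Factor [Prim id]]] . [Factor [Prim b]]]] % [Term [Term [Term [Factor [Prim id]]] . [Factor [Prim id]]] . [Factor [Prim id]]]] - [Term [Factor [Prim b]]]]

Expr → Expr '-' Term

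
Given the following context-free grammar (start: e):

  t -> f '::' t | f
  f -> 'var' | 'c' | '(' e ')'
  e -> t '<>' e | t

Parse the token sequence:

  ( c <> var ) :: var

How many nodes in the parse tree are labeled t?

[e [t [f ( [e [t [f c]] <> [e [t [f var]]]] )] :: [t [f var]]]]

4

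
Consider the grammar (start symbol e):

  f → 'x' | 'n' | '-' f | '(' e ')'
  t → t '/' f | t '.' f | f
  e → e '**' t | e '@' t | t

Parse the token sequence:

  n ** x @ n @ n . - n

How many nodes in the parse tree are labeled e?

[e [e [e [e [t [f n]]] ** [t [f x]]] @ [t [f n]]] @ [t [t [f n]] . [f - [f n]]]]

4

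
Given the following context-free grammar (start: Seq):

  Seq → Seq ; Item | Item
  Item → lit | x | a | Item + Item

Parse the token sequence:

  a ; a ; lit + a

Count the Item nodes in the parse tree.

5

[Seq [Seq [Seq [Item a]] ; [Item a]] ; [Item [Item lit] + [Item a]]]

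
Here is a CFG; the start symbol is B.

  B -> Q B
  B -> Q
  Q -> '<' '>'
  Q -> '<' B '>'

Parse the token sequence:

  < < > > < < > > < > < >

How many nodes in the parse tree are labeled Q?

6

[B [Q < [B [Q < >]] >] [B [Q < [B [Q < >]] >] [B [Q < >] [B [Q < >]]]]]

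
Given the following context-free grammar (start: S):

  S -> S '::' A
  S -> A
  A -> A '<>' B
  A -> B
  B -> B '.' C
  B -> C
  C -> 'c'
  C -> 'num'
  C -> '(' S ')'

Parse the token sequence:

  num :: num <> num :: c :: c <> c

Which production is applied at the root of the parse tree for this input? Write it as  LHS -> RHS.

[S [S [S [S [A [B [C num]]]] :: [A [A [B [C num]]] <> [B [C num]]]] :: [A [B [C c]]]] :: [A [A [B [C c]]] <> [B [C c]]]]

S -> S '::' A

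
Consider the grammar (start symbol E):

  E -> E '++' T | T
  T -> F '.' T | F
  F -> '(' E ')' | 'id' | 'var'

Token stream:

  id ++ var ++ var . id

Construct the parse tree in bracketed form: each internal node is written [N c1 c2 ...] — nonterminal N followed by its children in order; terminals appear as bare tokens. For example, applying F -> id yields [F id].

E
E ++ T
E ++ T ++ T
T ++ T ++ T
F ++ T ++ T
id ++ T ++ T
id ++ F ++ T
id ++ var ++ T
id ++ var ++ F . T
id ++ var ++ var . T
id ++ var ++ var . F
id ++ var ++ var . id

[E [E [E [T [F id]]] ++ [T [F var]]] ++ [T [F var] . [T [F id]]]]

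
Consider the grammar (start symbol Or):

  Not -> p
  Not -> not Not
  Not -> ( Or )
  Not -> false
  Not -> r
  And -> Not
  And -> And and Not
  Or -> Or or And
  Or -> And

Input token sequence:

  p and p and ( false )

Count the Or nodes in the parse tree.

2

[Or [And [And [And [Not p]] and [Not p]] and [Not ( [Or [And [Not false]]] )]]]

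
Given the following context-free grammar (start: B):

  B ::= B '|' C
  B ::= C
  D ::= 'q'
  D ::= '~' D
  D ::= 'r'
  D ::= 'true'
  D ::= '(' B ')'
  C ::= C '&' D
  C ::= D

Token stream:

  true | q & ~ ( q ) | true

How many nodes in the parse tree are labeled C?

5

[B [B [B [C [D true]]] | [C [C [D q]] & [D ~ [D ( [B [C [D q]]] )]]]] | [C [D true]]]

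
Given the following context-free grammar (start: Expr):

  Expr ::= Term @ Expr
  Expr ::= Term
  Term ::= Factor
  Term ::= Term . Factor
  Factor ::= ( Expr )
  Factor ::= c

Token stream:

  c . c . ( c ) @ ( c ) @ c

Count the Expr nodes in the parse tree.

5

[Expr [Term [Term [Term [Factor c]] . [Factor c]] . [Factor ( [Expr [Term [Factor c]]] )]] @ [Expr [Term [Factor ( [Expr [Term [Factor c]]] )]] @ [Expr [Term [Factor c]]]]]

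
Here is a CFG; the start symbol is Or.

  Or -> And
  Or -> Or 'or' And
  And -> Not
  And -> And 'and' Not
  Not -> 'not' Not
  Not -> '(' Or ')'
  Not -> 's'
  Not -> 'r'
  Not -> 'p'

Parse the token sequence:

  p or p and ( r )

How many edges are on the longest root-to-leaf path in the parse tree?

[Or [Or [And [Not p]]] or [And [And [Not p]] and [Not ( [Or [And [Not r]]] )]]]

6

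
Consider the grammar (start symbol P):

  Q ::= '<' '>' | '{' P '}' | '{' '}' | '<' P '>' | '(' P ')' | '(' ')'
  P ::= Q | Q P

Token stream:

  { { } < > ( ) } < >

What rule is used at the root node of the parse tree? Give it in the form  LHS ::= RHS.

P ::= Q P

[P [Q { [P [Q { }] [P [Q < >] [P [Q ( )]]]] }] [P [Q < >]]]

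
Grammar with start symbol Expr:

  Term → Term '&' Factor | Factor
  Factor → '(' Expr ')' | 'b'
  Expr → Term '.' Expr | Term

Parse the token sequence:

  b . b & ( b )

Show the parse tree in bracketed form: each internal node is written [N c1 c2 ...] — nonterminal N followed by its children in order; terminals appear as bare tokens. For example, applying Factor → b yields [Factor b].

Expr
Term . Expr
Factor . Expr
b . Expr
b . Term
b . Term & Factor
b . Factor & Factor
b . b & Factor
b . b & ( Expr )
b . b & ( Term )
b . b & ( Factor )
b . b & ( b )

[Expr [Term [Factor b]] . [Expr [Term [Term [Factor b]] & [Factor ( [Expr [Term [Factor b]]] )]]]]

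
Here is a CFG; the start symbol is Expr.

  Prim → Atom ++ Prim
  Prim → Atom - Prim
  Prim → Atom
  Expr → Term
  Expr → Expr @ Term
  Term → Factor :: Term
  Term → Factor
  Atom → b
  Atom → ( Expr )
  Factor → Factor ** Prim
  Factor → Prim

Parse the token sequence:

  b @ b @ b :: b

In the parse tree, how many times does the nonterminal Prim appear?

4

[Expr [Expr [Expr [Term [Factor [Prim [Atom b]]]]] @ [Term [Factor [Prim [Atom b]]]]] @ [Term [Factor [Prim [Atom b]]] :: [Term [Factor [Prim [Atom b]]]]]]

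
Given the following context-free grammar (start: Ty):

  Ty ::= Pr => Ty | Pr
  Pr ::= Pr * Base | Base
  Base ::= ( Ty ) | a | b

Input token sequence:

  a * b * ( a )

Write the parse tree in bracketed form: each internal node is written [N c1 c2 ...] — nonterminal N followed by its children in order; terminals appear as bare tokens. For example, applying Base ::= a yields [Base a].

Ty
Pr
Pr * Base
Pr * Base * Base
Base * Base * Base
a * Base * Base
a * b * Base
a * b * ( Ty )
a * b * ( Pr )
a * b * ( Base )
a * b * ( a )

[Ty [Pr [Pr [Pr [Base a]] * [Base b]] * [Base ( [Ty [Pr [Base a]]] )]]]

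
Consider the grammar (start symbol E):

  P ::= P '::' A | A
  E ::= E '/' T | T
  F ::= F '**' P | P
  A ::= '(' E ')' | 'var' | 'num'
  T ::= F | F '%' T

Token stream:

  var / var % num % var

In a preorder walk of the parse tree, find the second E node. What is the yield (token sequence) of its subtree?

[E [E [T [F [P [A var]]]]] / [T [F [P [A var]]] % [T [F [P [A num]]] % [T [F [P [A var]]]]]]]

var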